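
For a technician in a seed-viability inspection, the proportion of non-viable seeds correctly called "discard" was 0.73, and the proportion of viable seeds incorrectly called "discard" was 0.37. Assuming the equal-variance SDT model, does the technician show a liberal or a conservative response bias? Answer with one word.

z(H) = 0.613, z(FA) = -0.332
c = −½·(z(H) + z(FA)) = -0.1405
c < 0 → liberal criterion (biased toward responding “yes”).

liberal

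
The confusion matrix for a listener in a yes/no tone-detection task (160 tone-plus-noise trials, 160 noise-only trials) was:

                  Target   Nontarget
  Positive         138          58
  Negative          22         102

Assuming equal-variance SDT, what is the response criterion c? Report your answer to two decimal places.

H = 138/160 = 0.8625
FA = 58/160 = 0.3625
Φ⁻¹(0.8625) = 1.092, Φ⁻¹(0.3625) = -0.352
c = −½·[z(H) + z(FA)] = −0.5 × (1.092 + (-0.352)) = -0.370
c < 0: the listener has a liberal response bias.

c = -0.37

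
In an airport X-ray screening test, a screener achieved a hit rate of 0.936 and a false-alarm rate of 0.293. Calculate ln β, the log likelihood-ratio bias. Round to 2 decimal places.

ln β = -1.01

Φ⁻¹(H) = Φ⁻¹(0.936) = 1.522
Φ⁻¹(FA) = Φ⁻¹(0.293) = -0.545
ln β = −½·[z(H)² − z(FA)²] = −0.5 × (2.316 − 0.297) = -1.0095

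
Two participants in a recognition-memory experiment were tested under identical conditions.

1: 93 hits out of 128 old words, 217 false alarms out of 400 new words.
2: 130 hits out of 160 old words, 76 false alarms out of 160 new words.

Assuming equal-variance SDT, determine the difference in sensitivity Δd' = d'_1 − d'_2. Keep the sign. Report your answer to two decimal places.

1: z(0.7266) = 0.603, z(0.5425) = 0.107, d' = 0.496
2: z(0.8125) = 0.887, z(0.4750) = -0.063, d' = 0.950
Δd' = d'_1 − d'_2 = 0.496 − 0.950 = -0.454
2 has the higher sensitivity.

Δd' = -0.45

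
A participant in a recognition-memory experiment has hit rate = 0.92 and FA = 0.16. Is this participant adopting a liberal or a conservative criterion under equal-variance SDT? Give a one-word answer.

liberal

z(H) = 1.405, z(FA) = -0.994
c = −½·(z(H) + z(FA)) = -0.2055
c < 0 → liberal criterion (biased toward responding “yes”).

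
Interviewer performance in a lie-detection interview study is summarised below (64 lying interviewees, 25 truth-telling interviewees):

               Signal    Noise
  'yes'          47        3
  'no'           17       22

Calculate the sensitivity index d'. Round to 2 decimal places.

H = 47/64 = 0.7344
FA = 3/25 = 0.1200
z(H) = z(0.7344) = 0.626
z(FA) = z(0.1200) = -1.175
d' = z(H) − z(FA) = 0.626 − (-1.175) = 1.801

d' = 1.80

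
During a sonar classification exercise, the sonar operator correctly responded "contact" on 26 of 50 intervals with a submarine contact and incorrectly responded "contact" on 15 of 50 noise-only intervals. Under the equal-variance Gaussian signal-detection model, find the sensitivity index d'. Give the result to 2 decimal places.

d' = 0.57

H = 26/50 = 0.5200
FA = 15/50 = 0.3000
Φ⁻¹(0.5200) = 0.050, Φ⁻¹(0.3000) = -0.524
d' = z(H) − z(FA) = 0.050 − (-0.524) = 0.574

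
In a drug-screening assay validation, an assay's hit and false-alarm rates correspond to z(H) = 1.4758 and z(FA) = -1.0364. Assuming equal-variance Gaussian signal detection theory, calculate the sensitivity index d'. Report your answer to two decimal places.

d' = z(H) − z(FA) = 1.4758 − (-1.0364) = 2.5122

d' = 2.51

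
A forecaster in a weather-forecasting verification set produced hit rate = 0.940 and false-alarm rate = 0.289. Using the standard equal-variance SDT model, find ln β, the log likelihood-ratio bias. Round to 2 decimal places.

z(H) = 1.555
z(FA) = -0.556
ln β = −½·[z(H)² − z(FA)²] = −0.5 × (2.418 − 0.309) = -1.0545

ln β = -1.05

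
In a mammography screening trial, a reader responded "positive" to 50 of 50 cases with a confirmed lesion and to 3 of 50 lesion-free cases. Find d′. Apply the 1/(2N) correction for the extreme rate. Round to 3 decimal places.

The hit rate is 50/50 = 1, so apply the 1/(2N) correction: H → 1 − 1/(2·50) = 0.99000.
z(H) = z(0.99000) = 2.3263
z(FA) = z(0.06000) = -1.5548
d' = 2.3263 − (-1.5548) = 3.8811

d′ = 3.881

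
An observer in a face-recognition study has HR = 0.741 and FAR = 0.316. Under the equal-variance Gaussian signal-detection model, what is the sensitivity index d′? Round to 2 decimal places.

Φ⁻¹(H) = 0.6464
Φ⁻¹(FA) = -0.4789
d' = z(H) − z(FA) = 0.6464 − (-0.4789) = 1.1253

d′ = 1.13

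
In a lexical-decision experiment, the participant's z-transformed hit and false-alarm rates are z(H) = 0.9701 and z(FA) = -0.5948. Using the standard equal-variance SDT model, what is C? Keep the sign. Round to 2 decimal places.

C = -0.19

c = −½·[z(H) + z(FA)] = −½·(0.9701 + (-0.5948)) = -0.18765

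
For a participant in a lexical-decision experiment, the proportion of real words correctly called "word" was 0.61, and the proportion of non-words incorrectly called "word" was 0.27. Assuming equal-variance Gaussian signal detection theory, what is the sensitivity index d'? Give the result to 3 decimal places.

z(0.61) = 0.2793, z(0.27) = -0.6128
d' = z(H) − z(FA) = 0.2793 − (-0.6128) = 0.8921

d' = 0.892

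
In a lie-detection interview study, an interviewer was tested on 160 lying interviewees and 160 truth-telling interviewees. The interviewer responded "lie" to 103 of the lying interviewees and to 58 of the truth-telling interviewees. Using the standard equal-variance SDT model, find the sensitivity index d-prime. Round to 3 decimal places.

H = 103/160 = 0.6438
FA = 58/160 = 0.3625
z(H) = z(0.6438) = 0.3686
z(FA) = z(0.3625) = -0.3518
d' = z(H) − z(FA) = 0.3686 − (-0.3518) = 0.7204

d-prime = 0.720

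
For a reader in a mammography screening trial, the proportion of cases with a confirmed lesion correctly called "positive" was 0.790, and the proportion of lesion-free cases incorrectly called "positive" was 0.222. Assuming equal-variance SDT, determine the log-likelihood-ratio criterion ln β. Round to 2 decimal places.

z(H) = 0.806
z(FA) = -0.765
ln β = −½·[z(H)² − z(FA)²] = −0.5 × (0.650 − 0.585) = -0.0325

ln β = -0.03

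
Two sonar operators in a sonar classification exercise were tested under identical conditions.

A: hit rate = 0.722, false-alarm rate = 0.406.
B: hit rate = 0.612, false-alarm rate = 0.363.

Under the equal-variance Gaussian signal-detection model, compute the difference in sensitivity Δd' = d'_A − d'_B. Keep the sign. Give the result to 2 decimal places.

Δd' = 0.19

A: z(0.722) = 0.589, z(0.406) = -0.238, d' = 0.827
B: z(0.612) = 0.285, z(0.363) = -0.350, d' = 0.635
Δd' = d'_A − d'_B = 0.827 − 0.635 = 0.192
A has the higher sensitivity.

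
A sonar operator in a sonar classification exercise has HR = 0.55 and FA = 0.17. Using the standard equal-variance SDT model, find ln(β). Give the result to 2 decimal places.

ln β = 0.45

z(0.55) = 0.126, z(0.17) = -0.954
ln β = −½·[z(H)² − z(FA)²] = −0.5 × (0.016 − 0.910) = 0.447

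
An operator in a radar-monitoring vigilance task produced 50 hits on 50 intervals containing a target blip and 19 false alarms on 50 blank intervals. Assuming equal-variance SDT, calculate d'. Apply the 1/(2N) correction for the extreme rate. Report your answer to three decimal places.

d' = 2.632

The hit rate is 50/50 = 1, so apply the 1/(2N) correction: H → 1 − 1/(2·50) = 0.99000.
z(H) = z(0.99000) = 2.3263
z(FA) = z(0.38000) = -0.3055
d' = 2.3263 − (-0.3055) = 2.6318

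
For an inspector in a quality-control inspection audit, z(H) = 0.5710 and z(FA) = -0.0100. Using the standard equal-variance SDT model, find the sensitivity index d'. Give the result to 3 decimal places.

d' = z(H) − z(FA) = 0.5710 − (-0.0100) = 0.5810

d' = 0.581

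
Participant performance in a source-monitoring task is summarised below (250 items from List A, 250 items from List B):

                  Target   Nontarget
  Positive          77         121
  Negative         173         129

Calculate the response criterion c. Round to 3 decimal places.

c = 0.271

H = 77/250 = 0.3080
FA = 121/250 = 0.4840
z(0.3080) = -0.5015, z(0.4840) = -0.0401
c = −½·[z(H) + z(FA)] = −0.5 × (-0.5015 + (-0.0401)) = 0.2708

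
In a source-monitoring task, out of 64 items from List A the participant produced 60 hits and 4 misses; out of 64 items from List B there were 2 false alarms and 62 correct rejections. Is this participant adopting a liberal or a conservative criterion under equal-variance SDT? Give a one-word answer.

conservative

z(H) = 1.534, z(FA) = -1.863
c = −½·(z(H) + z(FA)) = 0.1645
c > 0 → conservative criterion (biased toward responding “no”).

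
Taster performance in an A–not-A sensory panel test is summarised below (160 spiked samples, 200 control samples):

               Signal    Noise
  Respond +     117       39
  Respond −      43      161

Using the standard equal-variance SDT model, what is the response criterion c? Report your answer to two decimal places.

c = 0.12

H = 117/160 = 0.7312
FA = 39/200 = 0.1950
Φ⁻¹(H) = Φ⁻¹(0.7312) = 0.6164
Φ⁻¹(FA) = Φ⁻¹(0.1950) = -0.8596
c = −½·[z(H) + z(FA)] = −0.5 × (0.6164 + (-0.8596)) = 0.1216
c > 0: the taster has a conservative response bias.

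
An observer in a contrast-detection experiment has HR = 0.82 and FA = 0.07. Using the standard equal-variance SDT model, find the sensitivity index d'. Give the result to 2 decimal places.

Φ⁻¹(0.82) = 0.9154, Φ⁻¹(0.07) = -1.4758
d' = z(H) − z(FA) = 0.9154 − (-1.4758) = 2.3912

d' = 2.39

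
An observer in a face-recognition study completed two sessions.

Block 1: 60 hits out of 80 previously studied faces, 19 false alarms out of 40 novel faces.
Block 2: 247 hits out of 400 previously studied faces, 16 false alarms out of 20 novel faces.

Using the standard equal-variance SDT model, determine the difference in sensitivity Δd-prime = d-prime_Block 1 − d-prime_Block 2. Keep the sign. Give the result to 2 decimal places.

Δd-prime = 1.28

Block 1: z(0.7500) = 0.674, z(0.4750) = -0.063, d' = 0.737
Block 2: z(0.6175) = 0.299, z(0.8000) = 0.842, d' = -0.543
Δd' = d'_Block 1 − d'_Block 2 = 0.737 − (-0.543) = 1.280
Block 1 has the higher sensitivity.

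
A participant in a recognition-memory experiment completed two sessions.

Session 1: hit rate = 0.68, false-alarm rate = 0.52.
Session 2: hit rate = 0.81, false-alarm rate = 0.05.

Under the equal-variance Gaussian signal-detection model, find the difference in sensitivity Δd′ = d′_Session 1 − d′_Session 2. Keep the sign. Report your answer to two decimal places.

Δd′ = -2.11

Session 1: z(0.68) = 0.468, z(0.52) = 0.050, d' = 0.418
Session 2: z(0.81) = 0.878, z(0.05) = -1.645, d' = 2.523
Δd' = d'_Session 1 − d'_Session 2 = 0.418 − 2.523 = -2.105
Session 2 has the higher sensitivity.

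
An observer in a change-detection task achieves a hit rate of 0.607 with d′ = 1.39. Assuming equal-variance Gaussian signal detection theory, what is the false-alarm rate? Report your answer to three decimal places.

z(hit rate) = z(0.607) = 0.2715
z(FA) = z(H) − d' = 0.2715 − 1.39 = -1.1185
false-alarm rate = Φ(-1.1185) = 0.1317

false-alarm rate = 0.132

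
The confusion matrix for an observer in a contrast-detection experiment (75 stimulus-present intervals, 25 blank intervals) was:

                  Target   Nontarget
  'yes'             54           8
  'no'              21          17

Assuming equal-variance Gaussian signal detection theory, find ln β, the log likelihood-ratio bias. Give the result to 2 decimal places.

H = 54/75 = 0.7200
FA = 8/25 = 0.3200
z(0.7200) = 0.583, z(0.3200) = -0.468
ln β = −½·[z(H)² − z(FA)²] = −0.5 × (0.340 − 0.219) = -0.0605

ln β = -0.06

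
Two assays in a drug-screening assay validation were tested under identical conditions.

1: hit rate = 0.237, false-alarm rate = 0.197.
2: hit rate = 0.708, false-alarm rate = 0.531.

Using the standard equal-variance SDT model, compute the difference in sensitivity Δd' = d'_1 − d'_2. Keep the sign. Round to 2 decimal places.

Δd' = -0.33

1: z(0.237) = -0.716, z(0.197) = -0.852, d' = 0.136
2: z(0.708) = 0.548, z(0.531) = 0.078, d' = 0.470
Δd' = d'_1 − d'_2 = 0.136 − 0.470 = -0.334
2 has the higher sensitivity.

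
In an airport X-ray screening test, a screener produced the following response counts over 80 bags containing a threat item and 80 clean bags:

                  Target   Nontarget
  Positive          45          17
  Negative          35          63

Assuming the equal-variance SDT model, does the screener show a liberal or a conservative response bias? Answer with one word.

z(H) = 0.157, z(FA) = -0.798
c = −½·(z(H) + z(FA)) = 0.3205
c > 0 → conservative criterion (biased toward responding “no”).

conservative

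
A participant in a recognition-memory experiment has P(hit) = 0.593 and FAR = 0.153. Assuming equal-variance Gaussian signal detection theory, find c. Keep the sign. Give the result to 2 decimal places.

z(0.593) = 0.2353, z(0.153) = -1.0237
c = −½·[z(H) + z(FA)] = −0.5 × (0.2353 + (-1.0237)) = 0.3942
c > 0: the participant has a conservative response bias.

c = 0.39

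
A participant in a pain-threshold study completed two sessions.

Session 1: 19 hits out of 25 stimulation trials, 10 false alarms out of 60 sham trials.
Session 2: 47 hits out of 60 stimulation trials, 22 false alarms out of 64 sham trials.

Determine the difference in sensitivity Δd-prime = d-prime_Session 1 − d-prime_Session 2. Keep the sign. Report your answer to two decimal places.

Δd-prime = 0.49

Session 1: z(0.7600) = 0.706, z(0.1667) = -0.967, d' = 1.673
Session 2: z(0.7833) = 0.783, z(0.3438) = -0.402, d' = 1.185
Δd' = d'_Session 1 − d'_Session 2 = 1.673 − 1.185 = 0.488
Session 1 has the higher sensitivity.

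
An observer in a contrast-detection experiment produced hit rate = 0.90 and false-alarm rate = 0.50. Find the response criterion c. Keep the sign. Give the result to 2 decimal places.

c = -0.64

z(H) = z(0.90) = 1.2816
z(FA) = z(0.50) = 0.0000
c = −½·[z(H) + z(FA)] = −0.5 × (1.2816 + 0.0000) = -0.6408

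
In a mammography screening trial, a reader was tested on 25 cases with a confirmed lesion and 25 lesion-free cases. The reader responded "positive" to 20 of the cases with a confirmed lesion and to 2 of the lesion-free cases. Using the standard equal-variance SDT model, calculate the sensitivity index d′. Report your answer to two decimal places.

H = 20/25 = 0.8000
FA = 2/25 = 0.0800
z(0.8000) = 0.842, z(0.0800) = -1.405
d' = z(H) − z(FA) = 0.842 − (-1.405) = 2.247

d′ = 2.25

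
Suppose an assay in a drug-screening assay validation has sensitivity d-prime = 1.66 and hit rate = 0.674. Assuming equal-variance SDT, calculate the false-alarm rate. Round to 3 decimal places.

z(hit rate) = z(0.674) = 0.4510
z(FA) = z(H) − d' = 0.4510 − 1.66 = -1.2090
false-alarm rate = Φ(-1.2090) = 0.1133

false-alarm rate = 0.113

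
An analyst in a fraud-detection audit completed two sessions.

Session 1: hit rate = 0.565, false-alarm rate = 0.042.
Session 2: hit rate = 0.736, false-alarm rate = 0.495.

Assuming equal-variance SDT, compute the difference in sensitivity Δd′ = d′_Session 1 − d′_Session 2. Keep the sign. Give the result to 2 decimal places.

Session 1: z(0.565) = 0.164, z(0.042) = -1.728, d' = 1.892
Session 2: z(0.736) = 0.631, z(0.495) = -0.013, d' = 0.644
Δd' = d'_Session 1 − d'_Session 2 = 1.892 − 0.644 = 1.248
Session 1 has the higher sensitivity.

Δd′ = 1.25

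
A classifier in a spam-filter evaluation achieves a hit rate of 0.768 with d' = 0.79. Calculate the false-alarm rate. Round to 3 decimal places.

false-alarm rate = 0.477

z(hit rate) = z(0.768) = 0.7323
z(FA) = z(H) − d' = 0.7323 − 0.79 = -0.0577
false-alarm rate = Φ(-0.0577) = 0.4770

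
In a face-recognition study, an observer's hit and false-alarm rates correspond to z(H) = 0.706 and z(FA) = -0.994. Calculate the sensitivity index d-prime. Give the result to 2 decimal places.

d' = z(H) − z(FA) = 0.706 − (-0.994) = 1.700

d-prime = 1.70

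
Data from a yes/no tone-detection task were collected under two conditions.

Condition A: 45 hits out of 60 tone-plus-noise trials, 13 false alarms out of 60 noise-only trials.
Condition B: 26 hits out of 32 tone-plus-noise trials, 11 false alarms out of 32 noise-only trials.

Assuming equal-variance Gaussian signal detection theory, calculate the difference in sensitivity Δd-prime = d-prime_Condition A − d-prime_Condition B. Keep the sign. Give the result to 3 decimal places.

Δd-prime = 0.169

Condition A: z(0.7500) = 0.6745, z(0.2167) = -0.7834, d' = 1.4579
Condition B: z(0.8125) = 0.8871, z(0.3438) = -0.4021, d' = 1.2892
Δd' = d'_Condition A − d'_Condition B = 1.4579 − 1.2892 = 0.1687
Condition A has the higher sensitivity.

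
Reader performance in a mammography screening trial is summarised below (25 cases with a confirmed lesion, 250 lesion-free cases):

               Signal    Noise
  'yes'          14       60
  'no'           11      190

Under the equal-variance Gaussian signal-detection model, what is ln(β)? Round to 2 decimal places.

ln β = 0.24

H = 14/25 = 0.5600
FA = 60/250 = 0.2400
Φ⁻¹(0.5600) = 0.151, Φ⁻¹(0.2400) = -0.706
ln β = −½·[z(H)² − z(FA)²] = −0.5 × (0.023 − 0.498) = 0.2375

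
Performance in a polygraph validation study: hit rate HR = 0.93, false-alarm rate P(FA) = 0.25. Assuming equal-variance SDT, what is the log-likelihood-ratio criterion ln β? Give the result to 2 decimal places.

Φ⁻¹(H) = Φ⁻¹(0.93) = 1.476
Φ⁻¹(FA) = Φ⁻¹(0.25) = -0.674
ln β = −½·[z(H)² − z(FA)²] = −0.5 × (2.179 − 0.454) = -0.8625

ln β = -0.86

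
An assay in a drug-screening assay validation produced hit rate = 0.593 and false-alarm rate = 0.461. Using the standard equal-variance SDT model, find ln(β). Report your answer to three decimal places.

ln β = -0.023

Φ⁻¹(0.593) = 0.2353, Φ⁻¹(0.461) = -0.0979
ln β = −½·[z(H)² − z(FA)²] = −0.5 × (0.0554 − 0.0096) = -0.0229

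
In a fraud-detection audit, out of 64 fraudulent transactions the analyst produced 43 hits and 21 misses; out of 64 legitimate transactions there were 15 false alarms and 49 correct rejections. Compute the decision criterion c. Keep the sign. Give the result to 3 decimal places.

H = 43/64 = 0.6719
FA = 15/64 = 0.2344
Φ⁻¹(H) = 0.4452
Φ⁻¹(FA) = -0.7244
c = −½·[z(H) + z(FA)] = −0.5 × (0.4452 + (-0.7244)) = 0.1396

c = 0.140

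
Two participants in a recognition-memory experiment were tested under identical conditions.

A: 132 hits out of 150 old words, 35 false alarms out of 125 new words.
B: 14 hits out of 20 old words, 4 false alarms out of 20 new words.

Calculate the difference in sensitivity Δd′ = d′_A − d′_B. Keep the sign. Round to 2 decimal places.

A: z(0.8800) = 1.175, z(0.2800) = -0.583, d' = 1.758
B: z(0.7000) = 0.524, z(0.2000) = -0.842, d' = 1.366
Δd' = d'_A − d'_B = 1.758 − 1.366 = 0.392
A has the higher sensitivity.

Δd′ = 0.39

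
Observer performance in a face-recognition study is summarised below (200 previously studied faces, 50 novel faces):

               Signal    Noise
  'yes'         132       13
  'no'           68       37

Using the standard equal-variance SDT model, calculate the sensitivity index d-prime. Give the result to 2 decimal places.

d-prime = 1.06

H = 132/200 = 0.6600
FA = 13/50 = 0.2600
z(H) = z(0.6600) = 0.412
z(FA) = z(0.2600) = -0.643
d' = z(H) − z(FA) = 0.412 − (-0.643) = 1.055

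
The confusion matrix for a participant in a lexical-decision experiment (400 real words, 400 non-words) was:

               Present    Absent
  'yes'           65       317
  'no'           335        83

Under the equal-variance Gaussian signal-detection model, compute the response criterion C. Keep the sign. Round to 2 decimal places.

H = 65/400 = 0.1625
FA = 317/400 = 0.7925
z(H) = z(0.1625) = -0.9842
z(FA) = z(0.7925) = 0.8151
c = −½·[z(H) + z(FA)] = −0.5 × (-0.9842 + 0.8151) = 0.08455
c > 0: the participant has a conservative response bias.

C = 0.08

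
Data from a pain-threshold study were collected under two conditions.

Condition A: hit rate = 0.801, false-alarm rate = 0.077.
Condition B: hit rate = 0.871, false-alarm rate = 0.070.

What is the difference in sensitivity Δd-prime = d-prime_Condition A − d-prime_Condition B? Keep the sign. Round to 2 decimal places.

Δd-prime = -0.34

Condition A: z(0.801) = 0.845, z(0.077) = -1.426, d' = 2.271
Condition B: z(0.871) = 1.131, z(0.070) = -1.476, d' = 2.607
Δd' = d'_Condition A − d'_Condition B = 2.271 − 2.607 = -0.336
Condition B has the higher sensitivity.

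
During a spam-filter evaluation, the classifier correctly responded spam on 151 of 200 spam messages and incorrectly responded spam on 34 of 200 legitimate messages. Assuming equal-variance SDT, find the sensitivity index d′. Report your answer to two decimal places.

d′ = 1.64

H = 151/200 = 0.7550
FA = 34/200 = 0.1700
Φ⁻¹(H) = Φ⁻¹(0.7550) = 0.690
Φ⁻¹(FA) = Φ⁻¹(0.1700) = -0.954
d' = z(H) − z(FA) = 0.690 − (-0.954) = 1.644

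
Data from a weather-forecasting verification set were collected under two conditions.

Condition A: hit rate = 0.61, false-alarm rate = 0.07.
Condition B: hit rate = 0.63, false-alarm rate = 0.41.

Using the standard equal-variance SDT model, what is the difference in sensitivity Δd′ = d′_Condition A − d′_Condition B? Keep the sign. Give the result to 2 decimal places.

Δd′ = 1.20

Condition A: z(0.61) = 0.279, z(0.07) = -1.476, d' = 1.755
Condition B: z(0.63) = 0.332, z(0.41) = -0.228, d' = 0.560
Δd' = d'_Condition A − d'_Condition B = 1.755 − 0.560 = 1.195
Condition A has the higher sensitivity.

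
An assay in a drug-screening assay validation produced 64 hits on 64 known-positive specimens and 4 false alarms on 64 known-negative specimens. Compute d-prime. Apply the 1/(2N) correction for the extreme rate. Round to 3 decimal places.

The hit rate is 64/64 = 1, so apply the 1/(2N) correction: H → 1 − 1/(2·64) = 0.99219.
z(H) = z(0.99219) = 2.4177
z(FA) = z(0.06250) = -1.5341
d' = 2.4177 − (-1.5341) = 3.9518

d-prime = 3.952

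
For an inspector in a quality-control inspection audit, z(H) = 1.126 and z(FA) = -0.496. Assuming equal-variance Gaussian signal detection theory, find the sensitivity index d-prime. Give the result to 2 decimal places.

d' = z(H) − z(FA) = 1.126 − (-0.496) = 1.622

d-prime = 1.62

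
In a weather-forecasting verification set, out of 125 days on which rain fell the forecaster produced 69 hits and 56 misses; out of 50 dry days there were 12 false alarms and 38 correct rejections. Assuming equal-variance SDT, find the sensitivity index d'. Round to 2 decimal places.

H = 69/125 = 0.5520
FA = 12/50 = 0.2400
Φ⁻¹(H) = Φ⁻¹(0.5520) = 0.1307
Φ⁻¹(FA) = Φ⁻¹(0.2400) = -0.7063
d' = z(H) − z(FA) = 0.1307 − (-0.7063) = 0.8370

d' = 0.84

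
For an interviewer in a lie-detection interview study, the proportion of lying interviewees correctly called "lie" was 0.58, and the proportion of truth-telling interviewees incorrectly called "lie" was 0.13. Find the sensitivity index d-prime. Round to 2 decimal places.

d-prime = 1.33

z(0.58) = 0.2019, z(0.13) = -1.1264
d' = z(H) − z(FA) = 0.2019 − (-1.1264) = 1.3283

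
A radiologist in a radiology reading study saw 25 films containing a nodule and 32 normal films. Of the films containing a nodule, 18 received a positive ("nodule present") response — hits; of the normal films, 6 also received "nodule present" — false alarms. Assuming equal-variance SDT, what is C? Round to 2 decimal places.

C = 0.15

H = 18/25 = 0.7200
FA = 6/32 = 0.1875
z(0.7200) = 0.583, z(0.1875) = -0.887
c = −½·[z(H) + z(FA)] = −0.5 × (0.583 + (-0.887)) = 0.152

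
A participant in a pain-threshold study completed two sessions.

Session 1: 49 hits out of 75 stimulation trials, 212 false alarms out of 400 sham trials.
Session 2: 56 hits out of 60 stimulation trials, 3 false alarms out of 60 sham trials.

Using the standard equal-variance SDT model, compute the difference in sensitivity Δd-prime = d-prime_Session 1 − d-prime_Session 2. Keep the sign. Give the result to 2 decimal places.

Session 1: z(0.6533) = 0.394, z(0.5300) = 0.075, d' = 0.319
Session 2: z(0.9333) = 1.501, z(0.0500) = -1.645, d' = 3.146
Δd' = d'_Session 1 − d'_Session 2 = 0.319 − 3.146 = -2.827
Session 2 has the higher sensitivity.

Δd-prime = -2.83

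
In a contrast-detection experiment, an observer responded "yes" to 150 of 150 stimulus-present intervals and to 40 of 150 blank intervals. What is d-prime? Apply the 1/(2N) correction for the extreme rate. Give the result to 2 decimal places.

The hit rate is 150/150 = 1, so apply the 1/(2N) correction: H → 1 − 1/(2·150) = 0.99667.
z(H) = z(0.99667) = 2.713
z(FA) = z(0.26667) = -0.623
d' = 2.713 − (-0.623) = 3.336

d-prime = 3.34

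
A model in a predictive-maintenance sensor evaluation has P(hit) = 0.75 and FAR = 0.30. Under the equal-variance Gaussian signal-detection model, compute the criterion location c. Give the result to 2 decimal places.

c = -0.08

z(H) = 0.674
z(FA) = -0.524
c = −½·[z(H) + z(FA)] = −0.5 × (0.674 + (-0.524)) = -0.075
c < 0: the model has a liberal response bias.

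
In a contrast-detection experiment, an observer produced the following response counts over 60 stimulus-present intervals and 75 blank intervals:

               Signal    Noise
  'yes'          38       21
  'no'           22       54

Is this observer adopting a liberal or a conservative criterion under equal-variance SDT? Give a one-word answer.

conservative

z(H) = 0.341, z(FA) = -0.583
c = −½·(z(H) + z(FA)) = 0.121
c > 0 → conservative criterion (biased toward responding “no”).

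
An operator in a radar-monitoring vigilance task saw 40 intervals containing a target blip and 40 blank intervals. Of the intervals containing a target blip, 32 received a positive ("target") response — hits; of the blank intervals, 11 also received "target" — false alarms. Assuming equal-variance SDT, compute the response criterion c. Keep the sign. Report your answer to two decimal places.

c = -0.12

H = 32/40 = 0.8000
FA = 11/40 = 0.2750
Φ⁻¹(H) = Φ⁻¹(0.8000) = 0.842
Φ⁻¹(FA) = Φ⁻¹(0.2750) = -0.598
c = −½·[z(H) + z(FA)] = −0.5 × (0.842 + (-0.598)) = -0.122
c < 0: the operator has a liberal response bias.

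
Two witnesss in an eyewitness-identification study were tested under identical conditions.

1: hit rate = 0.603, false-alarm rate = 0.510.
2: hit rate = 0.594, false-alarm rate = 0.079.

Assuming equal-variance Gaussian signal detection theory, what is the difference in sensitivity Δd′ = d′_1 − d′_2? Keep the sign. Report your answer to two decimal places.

1: z(0.603) = 0.261, z(0.510) = 0.025, d' = 0.236
2: z(0.594) = 0.238, z(0.079) = -1.412, d' = 1.650
Δd' = d'_1 − d'_2 = 0.236 − 1.650 = -1.414
2 has the higher sensitivity.

Δd′ = -1.41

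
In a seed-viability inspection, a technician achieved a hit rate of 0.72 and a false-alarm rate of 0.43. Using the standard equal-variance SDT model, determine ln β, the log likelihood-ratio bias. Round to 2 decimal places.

Φ⁻¹(H) = Φ⁻¹(0.72) = 0.583
Φ⁻¹(FA) = Φ⁻¹(0.43) = -0.176
ln β = −½·[z(H)² − z(FA)²] = −0.5 × (0.340 − 0.031) = -0.1545

ln β = -0.15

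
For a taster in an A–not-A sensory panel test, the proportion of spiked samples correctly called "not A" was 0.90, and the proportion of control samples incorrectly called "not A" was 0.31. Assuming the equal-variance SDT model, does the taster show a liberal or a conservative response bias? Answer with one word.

z(H) = 1.282, z(FA) = -0.496
c = −½·(z(H) + z(FA)) = -0.393
c < 0 → liberal criterion (biased toward responding “yes”).

liberal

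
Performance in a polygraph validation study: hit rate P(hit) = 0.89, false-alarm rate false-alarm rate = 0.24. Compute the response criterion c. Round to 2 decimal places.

z(H) = z(0.89) = 1.2265
z(FA) = z(0.24) = -0.7063
c = −½·[z(H) + z(FA)] = −0.5 × (1.2265 + (-0.7063)) = -0.2601

c = -0.26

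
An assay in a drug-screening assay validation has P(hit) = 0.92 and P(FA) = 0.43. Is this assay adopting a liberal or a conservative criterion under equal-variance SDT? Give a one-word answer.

liberal

z(H) = 1.405, z(FA) = -0.176
c = −½·(z(H) + z(FA)) = -0.6145
c < 0 → liberal criterion (biased toward responding “yes”).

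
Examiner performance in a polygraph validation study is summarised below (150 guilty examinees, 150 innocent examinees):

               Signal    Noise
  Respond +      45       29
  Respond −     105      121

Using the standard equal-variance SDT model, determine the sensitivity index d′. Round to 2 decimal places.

d′ = 0.34

H = 45/150 = 0.3000
FA = 29/150 = 0.1933
z(H) = -0.524
z(FA) = -0.866
d' = z(H) − z(FA) = -0.524 − (-0.866) = 0.342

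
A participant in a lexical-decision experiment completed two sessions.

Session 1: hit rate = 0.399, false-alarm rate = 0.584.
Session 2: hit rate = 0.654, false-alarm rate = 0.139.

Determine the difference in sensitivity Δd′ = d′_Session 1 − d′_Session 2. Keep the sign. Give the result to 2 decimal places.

Session 1: z(0.399) = -0.256, z(0.584) = 0.212, d' = -0.468
Session 2: z(0.654) = 0.396, z(0.139) = -1.085, d' = 1.481
Δd' = d'_Session 1 − d'_Session 2 = -0.468 − 1.481 = -1.949
Session 2 has the higher sensitivity.

Δd′ = -1.95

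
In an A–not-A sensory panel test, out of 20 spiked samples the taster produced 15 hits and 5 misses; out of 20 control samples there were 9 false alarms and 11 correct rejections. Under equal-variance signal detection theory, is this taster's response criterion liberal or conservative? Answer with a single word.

z(H) = 0.674, z(FA) = -0.126
c = −½·(z(H) + z(FA)) = -0.274
c < 0 → liberal criterion (biased toward responding “yes”).

liberal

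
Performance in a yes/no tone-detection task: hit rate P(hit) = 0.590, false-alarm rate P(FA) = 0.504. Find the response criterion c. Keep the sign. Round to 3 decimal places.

c = -0.119

z(0.590) = 0.2275, z(0.504) = 0.0100
c = −½·[z(H) + z(FA)] = −0.5 × (0.2275 + 0.0100) = -0.11875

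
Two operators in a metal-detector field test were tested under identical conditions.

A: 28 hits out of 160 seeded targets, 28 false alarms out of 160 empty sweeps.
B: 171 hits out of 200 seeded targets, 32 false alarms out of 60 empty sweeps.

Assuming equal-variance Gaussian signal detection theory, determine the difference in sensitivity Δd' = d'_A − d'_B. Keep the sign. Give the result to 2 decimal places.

Δd' = -0.97

A: z(0.1750) = -0.935, z(0.1750) = -0.935, d' = 0.000
B: z(0.8550) = 1.058, z(0.5333) = 0.084, d' = 0.974
Δd' = d'_A − d'_B = 0.000 − 0.974 = -0.974
B has the higher sensitivity.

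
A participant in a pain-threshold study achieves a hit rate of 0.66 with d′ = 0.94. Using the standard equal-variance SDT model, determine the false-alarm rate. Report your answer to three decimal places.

z(hit rate) = z(0.66) = 0.4125
z(FA) = z(H) − d' = 0.4125 − 0.94 = -0.5275
false-alarm rate = Φ(-0.5275) = 0.2989

false-alarm rate = 0.299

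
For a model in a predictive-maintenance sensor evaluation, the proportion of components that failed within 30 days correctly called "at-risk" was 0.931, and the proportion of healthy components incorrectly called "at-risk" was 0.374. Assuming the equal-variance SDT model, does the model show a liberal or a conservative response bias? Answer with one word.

z(H) = 1.483, z(FA) = -0.321
c = −½·(z(H) + z(FA)) = -0.581
c < 0 → liberal criterion (biased toward responding “yes”).

liberal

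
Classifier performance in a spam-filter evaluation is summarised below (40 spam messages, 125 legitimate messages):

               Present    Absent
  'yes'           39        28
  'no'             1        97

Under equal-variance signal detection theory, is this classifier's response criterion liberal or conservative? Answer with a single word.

z(H) = 1.960, z(FA) = -0.759
c = −½·(z(H) + z(FA)) = -0.6005
c < 0 → liberal criterion (biased toward responding “yes”).

liberal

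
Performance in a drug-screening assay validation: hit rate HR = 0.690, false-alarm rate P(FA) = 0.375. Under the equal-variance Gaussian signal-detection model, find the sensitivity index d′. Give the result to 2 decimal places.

d′ = 0.81

z(H) = z(0.690) = 0.4959
z(FA) = z(0.375) = -0.3186
d' = z(H) − z(FA) = 0.4959 − (-0.3186) = 0.8145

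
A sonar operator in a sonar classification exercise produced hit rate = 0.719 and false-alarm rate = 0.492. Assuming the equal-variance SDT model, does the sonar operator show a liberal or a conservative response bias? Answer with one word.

z(H) = 0.580, z(FA) = -0.020
c = −½·(z(H) + z(FA)) = -0.280
c < 0 → liberal criterion (biased toward responding “yes”).

liberal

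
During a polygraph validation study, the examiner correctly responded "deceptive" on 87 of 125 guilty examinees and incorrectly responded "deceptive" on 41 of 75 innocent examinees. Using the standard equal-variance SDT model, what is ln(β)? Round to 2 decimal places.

H = 87/125 = 0.6960
FA = 41/75 = 0.5467
z(H) = z(0.6960) = 0.513
z(FA) = z(0.5467) = 0.117
ln β = −½·[z(H)² − z(FA)²] = −0.5 × (0.263 − 0.014) = -0.1245

ln β = -0.12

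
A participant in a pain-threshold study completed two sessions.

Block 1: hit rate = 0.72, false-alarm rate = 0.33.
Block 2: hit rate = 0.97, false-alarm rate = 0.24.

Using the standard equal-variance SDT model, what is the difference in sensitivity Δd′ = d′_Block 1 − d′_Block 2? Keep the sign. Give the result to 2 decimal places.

Δd′ = -1.56

Block 1: z(0.72) = 0.583, z(0.33) = -0.440, d' = 1.023
Block 2: z(0.97) = 1.881, z(0.24) = -0.706, d' = 2.587
Δd' = d'_Block 1 − d'_Block 2 = 1.023 − 2.587 = -1.564
Block 2 has the higher sensitivity.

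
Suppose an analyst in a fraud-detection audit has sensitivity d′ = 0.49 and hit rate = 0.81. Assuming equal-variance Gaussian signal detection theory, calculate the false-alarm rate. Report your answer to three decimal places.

false-alarm rate = 0.651

z(hit rate) = z(0.81) = 0.8779
z(FA) = z(H) − d' = 0.8779 − 0.49 = 0.3879
false-alarm rate = Φ(0.3879) = 0.6510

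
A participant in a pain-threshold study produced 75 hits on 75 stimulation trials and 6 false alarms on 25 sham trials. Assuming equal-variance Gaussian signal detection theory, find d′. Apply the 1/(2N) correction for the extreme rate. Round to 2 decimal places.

d′ = 3.18

The hit rate is 75/75 = 1, so apply the 1/(2N) correction: H → 1 − 1/(2·75) = 0.99333.
z(H) = z(0.99333) = 2.475
z(FA) = z(0.24000) = -0.706
d' = 2.475 − (-0.706) = 3.181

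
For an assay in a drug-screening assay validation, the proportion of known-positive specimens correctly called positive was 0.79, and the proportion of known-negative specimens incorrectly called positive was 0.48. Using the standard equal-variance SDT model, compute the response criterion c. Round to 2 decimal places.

z(H) = z(0.79) = 0.806
z(FA) = z(0.48) = -0.050
c = −½·[z(H) + z(FA)] = −0.5 × (0.806 + (-0.050)) = -0.378
c < 0: the assay has a liberal response bias.

c = -0.38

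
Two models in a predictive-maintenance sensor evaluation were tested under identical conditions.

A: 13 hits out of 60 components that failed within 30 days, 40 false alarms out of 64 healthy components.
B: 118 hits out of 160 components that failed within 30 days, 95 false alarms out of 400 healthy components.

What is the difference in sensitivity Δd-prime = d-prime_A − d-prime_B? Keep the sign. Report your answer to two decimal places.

A: z(0.2167) = -0.783, z(0.6250) = 0.319, d' = -1.102
B: z(0.7375) = 0.636, z(0.2375) = -0.714, d' = 1.350
Δd' = d'_A − d'_B = -1.102 − 1.350 = -2.452
B has the higher sensitivity.

Δd-prime = -2.45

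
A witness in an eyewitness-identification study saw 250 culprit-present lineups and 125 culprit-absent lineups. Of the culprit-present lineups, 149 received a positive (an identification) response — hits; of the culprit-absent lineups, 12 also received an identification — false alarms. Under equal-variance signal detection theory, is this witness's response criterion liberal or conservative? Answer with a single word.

z(H) = 0.243, z(FA) = -1.305
c = −½·(z(H) + z(FA)) = 0.531
c > 0 → conservative criterion (biased toward responding “no”).

conservative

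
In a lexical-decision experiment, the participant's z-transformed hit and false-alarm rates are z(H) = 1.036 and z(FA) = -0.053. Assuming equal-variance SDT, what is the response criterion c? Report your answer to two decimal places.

c = −½·[z(H) + z(FA)] = −½·(1.036 + (-0.053)) = -0.4915

c = -0.49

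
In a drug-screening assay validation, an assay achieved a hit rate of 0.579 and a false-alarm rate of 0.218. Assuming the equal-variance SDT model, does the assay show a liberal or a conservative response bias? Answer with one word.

z(H) = 0.199, z(FA) = -0.779
c = −½·(z(H) + z(FA)) = 0.290
c > 0 → conservative criterion (biased toward responding “no”).

conservative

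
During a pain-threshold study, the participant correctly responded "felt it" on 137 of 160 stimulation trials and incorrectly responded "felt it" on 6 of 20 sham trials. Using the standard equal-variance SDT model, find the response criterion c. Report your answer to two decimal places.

H = 137/160 = 0.8562
FA = 6/20 = 0.3000
z(H) = 1.0634
z(FA) = -0.5244
c = −½·[z(H) + z(FA)] = −0.5 × (1.0634 + (-0.5244)) = -0.2695

c = -0.27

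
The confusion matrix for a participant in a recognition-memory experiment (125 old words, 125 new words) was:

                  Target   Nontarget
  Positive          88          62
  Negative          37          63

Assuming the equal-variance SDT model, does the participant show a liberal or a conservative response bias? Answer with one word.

z(H) = 0.536, z(FA) = -0.010
c = −½·(z(H) + z(FA)) = -0.263
c < 0 → liberal criterion (biased toward responding “yes”).

liberal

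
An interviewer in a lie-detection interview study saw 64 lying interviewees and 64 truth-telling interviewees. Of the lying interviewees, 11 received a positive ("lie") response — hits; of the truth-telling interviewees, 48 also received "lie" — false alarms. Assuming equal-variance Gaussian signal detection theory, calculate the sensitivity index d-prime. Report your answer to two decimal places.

d-prime = -1.62

H = 11/64 = 0.1719
FA = 48/64 = 0.7500
z(H) = z(0.1719) = -0.9467
z(FA) = z(0.7500) = 0.6745
d' = z(H) − z(FA) = -0.9467 − 0.6745 = -1.6212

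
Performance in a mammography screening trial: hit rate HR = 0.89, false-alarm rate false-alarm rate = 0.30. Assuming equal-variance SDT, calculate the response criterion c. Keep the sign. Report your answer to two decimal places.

c = -0.35

z(0.89) = 1.2265, z(0.30) = -0.5244
c = −½·[z(H) + z(FA)] = −0.5 × (1.2265 + (-0.5244)) = -0.35105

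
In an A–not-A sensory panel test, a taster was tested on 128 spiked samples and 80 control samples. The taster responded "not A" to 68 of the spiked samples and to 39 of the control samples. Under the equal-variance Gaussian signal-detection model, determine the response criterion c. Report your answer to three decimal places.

H = 68/128 = 0.5312
FA = 39/80 = 0.4875
Φ⁻¹(H) = 0.0783
Φ⁻¹(FA) = -0.0313
c = −½·[z(H) + z(FA)] = −0.5 × (0.0783 + (-0.0313)) = -0.0235
c < 0: the taster has a liberal response bias.

c = -0.024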